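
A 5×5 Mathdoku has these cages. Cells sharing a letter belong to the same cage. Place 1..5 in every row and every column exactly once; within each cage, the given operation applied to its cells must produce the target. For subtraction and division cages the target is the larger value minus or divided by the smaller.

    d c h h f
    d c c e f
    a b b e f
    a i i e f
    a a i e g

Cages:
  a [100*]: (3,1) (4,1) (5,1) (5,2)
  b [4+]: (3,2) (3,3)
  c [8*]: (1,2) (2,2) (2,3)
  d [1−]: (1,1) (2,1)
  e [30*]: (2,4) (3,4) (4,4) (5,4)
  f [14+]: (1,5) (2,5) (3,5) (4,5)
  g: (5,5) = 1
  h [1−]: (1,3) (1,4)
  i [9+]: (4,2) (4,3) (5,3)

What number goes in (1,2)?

1

Cage a needs product 100; hence (5,2) = 5.
Cage g is a single given cell; hence (5,5) = 1.
Row 5 already has 1, leaving (5,1) = 4.
The only place for 4 in row 3 is (3,5).
In row 3, 2 can only go at (3,4), so (3,4) = 2.
Column 4 now contains 2; hence (5,4) = 3.
Row 5 already has 3; hence (5,3) = 2.
The only place for 5 in row 3 is (3,1).
Column 1 now contains 5, so (4,1) = 1.
Row 4 already has 1, so (4,4) = 5.
Column 4 now contains 5; hence (1,4) = 4.
Column 4 now contains 5, which forces (2,4) = 1.
Cage c needs product 8; hence (1,2) = 1.
The 3 cells of cage c must have product 8, so (2,2) = 2.
Row 2 already has 1; hence (2,3) = 4.
Column 2 already has 1, leaving (3,2) = 3.
Row 3 already has 3, leaving (3,3) = 1.
3 is placed in column 2, so (4,2) = 4.
Column 3 already has 4, so (4,3) = 3.
3 is placed in row 4, so (4,5) = 2.
Cage d needs two cells with difference 1, so (1,1) = 2.
Column 3 already has 3; hence (1,3) = 5.
5 is placed in row 1; hence (1,5) = 3.
2 is placed in row 2, so (2,1) = 3.
Column 5 already has 3, so (2,5) = 5.
Filled in: 2 1 5 4 3 / 3 2 4 1 5 / 5 3 1 2 4 / 1 4 3 5 2 / 4 5 2 3 1.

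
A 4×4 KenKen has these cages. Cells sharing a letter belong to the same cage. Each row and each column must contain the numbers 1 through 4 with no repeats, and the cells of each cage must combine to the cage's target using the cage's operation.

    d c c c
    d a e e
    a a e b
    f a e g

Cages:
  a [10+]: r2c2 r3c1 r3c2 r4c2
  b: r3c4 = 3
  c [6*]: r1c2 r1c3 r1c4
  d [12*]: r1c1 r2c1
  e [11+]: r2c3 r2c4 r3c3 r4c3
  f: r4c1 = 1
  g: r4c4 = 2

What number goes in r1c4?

1

Cage b is a single given cell, which forces r3c4 = 3.
Cage f is a single given cell; hence r4c1 = 1.
Cage g is given; hence r4c4 = 2.
Column 4 now contains 2, which forces r1c4 = 1.
Column 4 now contains 2, so r2c4 = 4.
The 4 cells of cage e must have sum 11, so r4c3 = 4.
Cage d's pair has product 12, which forces r1c1 = 4.
4 is placed in row 2; hence r2c1 = 3.
4 is placed in column 1, so r3c1 = 2.
Row 3 now contains 2, leaving r3c3 = 1.
Row 4 now contains 4, so r4c2 = 3.
3 is placed in column 2; hence r1c2 = 2.
The 3 cells of cage c must have product 6, so r1c3 = 3.
Cage a has sum 10, so r2c2 = 1.
1 is placed in column 3, which forces r2c3 = 2.
Row 3 already has 1, leaving r3c2 = 4.
Filled in: 4 2 3 1 / 3 1 2 4 / 2 4 1 3 / 1 3 4 2.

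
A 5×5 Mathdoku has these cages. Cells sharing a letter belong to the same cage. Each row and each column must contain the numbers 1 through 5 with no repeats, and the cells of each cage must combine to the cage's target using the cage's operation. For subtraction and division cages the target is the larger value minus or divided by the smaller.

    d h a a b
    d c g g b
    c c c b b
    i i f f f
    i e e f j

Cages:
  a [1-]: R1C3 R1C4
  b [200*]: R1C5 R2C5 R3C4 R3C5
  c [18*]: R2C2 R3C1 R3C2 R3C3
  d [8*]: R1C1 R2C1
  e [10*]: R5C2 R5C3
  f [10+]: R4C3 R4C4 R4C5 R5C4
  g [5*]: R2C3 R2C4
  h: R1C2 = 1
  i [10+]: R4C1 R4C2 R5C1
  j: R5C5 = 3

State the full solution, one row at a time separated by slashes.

2 1 4 3 5 / 4 3 5 1 2 / 3 2 1 5 4 / 5 4 3 2 1 / 1 5 2 4 3

H is a freebie, which forces R1C2 = 1.
The 4 cells of cage c must have product 18; hence R2C2 = 3.
1 is placed in column 2; hence R3C2 = 2.
Cage b has product 200, so R3C4 = 5.
Row 3 now contains 2; hence R3C5 = 4.
Column 2 already has 2, so R5C2 = 5.
Row 5 already has 5, so R5C3 = 2.
J is a freebie; hence R5C5 = 3.
The two cells of cage g must have product 5; hence R2C3 = 5.
Column 4 now contains 5, leaving R2C4 = 1.
Row 2 now contains 5, leaving R2C5 = 2.
Column 2 already has 5, leaving R4C2 = 4.
1 is placed in column 4, so R5C4 = 4.
The two cells of cage d must have product 8, leaving R1C1 = 2.
Row 1 now contains 2, so R1C4 = 3.
Column 5 already has 2, leaving R1C5 = 5.
2 is placed in row 2, leaving R2C1 = 4.
The 3 cells of cage i must have sum 10, leaving R4C1 = 5.
Cage f needs sum 10, so R4C3 = 3.
The 4 cells of cage f must have sum 10, so R4C4 = 2.
Cage f needs sum 10; hence R4C5 = 1.
Row 5 already has 4; hence R5C1 = 1.
Row 1 already has 3, so R1C3 = 4.
1 is placed in column 1, leaving R3C1 = 3.
3 is placed in column 3; hence R3C3 = 1.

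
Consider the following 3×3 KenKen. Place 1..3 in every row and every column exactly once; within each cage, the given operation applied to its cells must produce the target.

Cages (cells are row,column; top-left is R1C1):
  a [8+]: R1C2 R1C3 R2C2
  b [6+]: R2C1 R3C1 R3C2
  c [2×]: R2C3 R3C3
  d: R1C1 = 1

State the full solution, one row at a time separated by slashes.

Cage d is given, which forces R1C1 = 1.
The 3 cells of cage a must have sum 8, so R1C2 = 2.
The 3 cells of cage a must have sum 8, which forces R1C3 = 3.
Cage a has sum 8; hence R2C2 = 3.
Column 2 now contains 3, leaving R3C2 = 1.
1 is placed in row 3, which forces R3C3 = 2.
Row 2 now contains 3, so R2C1 = 2.
2 is placed in column 3, so R2C3 = 1.
Row 3 now contains 2, so R3C1 = 3.

1 2 3 / 2 3 1 / 3 1 2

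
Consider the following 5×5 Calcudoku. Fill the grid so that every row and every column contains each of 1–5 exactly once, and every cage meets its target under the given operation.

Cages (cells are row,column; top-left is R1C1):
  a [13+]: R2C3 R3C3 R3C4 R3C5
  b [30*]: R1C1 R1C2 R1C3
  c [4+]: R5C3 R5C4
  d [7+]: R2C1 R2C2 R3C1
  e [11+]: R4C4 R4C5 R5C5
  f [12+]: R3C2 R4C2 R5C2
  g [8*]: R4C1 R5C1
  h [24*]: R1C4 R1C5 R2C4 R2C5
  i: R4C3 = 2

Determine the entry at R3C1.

1

Cage i is a single given cell, so R4C3 = 2.
Row 4 now contains 2, so R4C1 = 4.
The two cells of cage g must have product 8, so R5C1 = 2.
Cage b needs product 30, leaving R1C2 = 2.
Row 4 needs a 1, and only R4C5 is open for it.
The 3 cells of cage e must have sum 11, so R4C4 = 5.
The 3 cells of cage e must have sum 11; hence R5C5 = 5.
Cage f needs sum 12, so R3C2 = 5.
Row 4 already has 5; hence R4C2 = 3.
The 3 cells of cage f must have sum 12; hence R5C2 = 4.
Cage d has sum 7, so R2C1 = 5.
Column 2 now contains 3; hence R2C2 = 1.
Row 2 already has 5; hence R2C3 = 4.
Cage d needs sum 7, which forces R3C1 = 1.
Row 3 already has 1; hence R3C3 = 3.
Column 3 now contains 3, which forces R5C3 = 1.
Row 5 now contains 1; hence R5C4 = 3.
5 is placed in column 1, which forces R1C1 = 3.
Column 3 now contains 3; hence R1C3 = 5.
Cage h has product 24; hence R1C4 = 1.
Cage h needs product 24, leaving R1C5 = 4.
3 is placed in column 4, leaving R2C4 = 2.
Cage h needs product 24, which forces R2C5 = 3.
Column 4 now contains 2; hence R3C4 = 4.
4 is placed in column 5, so R3C5 = 2.
The full grid is 3 2 5 1 4 / 5 1 4 2 3 / 1 5 3 4 2 / 4 3 2 5 1 / 2 4 1 3 5.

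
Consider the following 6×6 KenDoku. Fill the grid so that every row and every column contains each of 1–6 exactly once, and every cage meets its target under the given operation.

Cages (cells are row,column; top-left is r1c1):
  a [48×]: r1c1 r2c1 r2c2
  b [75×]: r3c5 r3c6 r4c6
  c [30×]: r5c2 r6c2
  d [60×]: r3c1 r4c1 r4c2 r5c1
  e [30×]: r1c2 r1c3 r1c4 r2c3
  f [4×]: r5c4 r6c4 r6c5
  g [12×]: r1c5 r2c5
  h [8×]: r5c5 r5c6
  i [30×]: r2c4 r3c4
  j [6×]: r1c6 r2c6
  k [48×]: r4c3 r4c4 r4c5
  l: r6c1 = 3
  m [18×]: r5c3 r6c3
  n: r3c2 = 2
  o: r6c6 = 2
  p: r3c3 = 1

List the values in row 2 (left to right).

6 4 2 5 3 1

N is a freebie, so r3c2 = 2.
P is a freebie, so r3c3 = 1.
Cage b has product 75; hence r3c5 = 5.
Cage b has product 75, leaving r3c6 = 3.
Cage b needs product 75, which forces r4c6 = 5.
Cage l is given, so r6c1 = 3.
Row 6 already has 3; hence r6c3 = 6.
Cage o is a single given cell, so r6c6 = 2.
The two cells of cage i must have product 30, which forces r2c4 = 5.
5 is placed in row 3, so r3c4 = 6.
Cage d needs product 60, which forces r5c1 = 5.
Cage c needs two cells with product 30, leaving r5c2 = 6.
Column 3 already has 6, which forces r5c3 = 3.
The 3 cells of cage f must have product 4, which forces r5c4 = 1.
Cage h needs two cells with product 8, so r5c5 = 2.
Column 6 already has 2; hence r5c6 = 4.
6 is placed in row 6, leaving r6c2 = 5.
Cage f needs product 4; hence r6c4 = 4.
Row 6 now contains 2, leaving r6c5 = 1.
Cage e needs product 30; hence r1c2 = 1.
Cage e has product 30; hence r1c3 = 5.
The 4 cells of cage e must have product 30, so r1c4 = 3.
Row 1 already has 3, leaving r1c5 = 4.
Row 1 already has 1; hence r1c6 = 6.
Column 2 now contains 6, leaving r2c2 = 4.
Column 3 now contains 3; hence r2c3 = 2.
Column 5 now contains 4, leaving r2c5 = 3.
Column 6 already has 6; hence r2c6 = 1.
Row 3 already has 6, which forces r3c1 = 4.
Cage d needs product 60, leaving r4c1 = 1.
The 4 cells of cage d must have product 60; hence r4c2 = 3.
Cage k has product 48, which forces r4c3 = 4.
4 is placed in column 4, which forces r4c4 = 2.
The 3 cells of cage k must have product 48, so r4c5 = 6.
6 is placed in row 1; hence r1c1 = 2.
2 is placed in row 2, so r2c1 = 6.
Filled in: 2 1 5 3 4 6 / 6 4 2 5 3 1 / 4 2 1 6 5 3 / 1 3 4 2 6 5 / 5 6 3 1 2 4 / 3 5 6 4 1 2.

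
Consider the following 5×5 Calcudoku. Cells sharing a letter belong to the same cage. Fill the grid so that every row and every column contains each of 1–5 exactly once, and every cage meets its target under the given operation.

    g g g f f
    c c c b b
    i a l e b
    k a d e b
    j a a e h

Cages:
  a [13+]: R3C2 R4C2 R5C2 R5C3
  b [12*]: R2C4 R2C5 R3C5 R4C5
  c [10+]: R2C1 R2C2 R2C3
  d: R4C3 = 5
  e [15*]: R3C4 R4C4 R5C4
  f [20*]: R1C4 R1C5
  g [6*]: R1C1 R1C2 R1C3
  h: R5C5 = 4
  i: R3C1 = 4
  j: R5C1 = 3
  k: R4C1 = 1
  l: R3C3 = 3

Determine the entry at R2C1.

Cage i is a single given cell, which forces R3C1 = 4.
Cage l is given, leaving R3C3 = 3.
Cage k is given, so R4C1 = 1.
D is a freebie, which forces R4C3 = 5.
Row 4 already has 5, so R4C4 = 3.
Cage j is a single given cell; hence R5C1 = 3.
Cage h is a single given cell, leaving R5C5 = 4.
Column 1 already has 3, which forces R1C1 = 2.
Cage g has product 6, so R1C2 = 3.
The 3 cells of cage g must have product 6, so R1C3 = 1.
Cage f's pair has product 20, so R1C4 = 4.
4 is placed in column 5, leaving R1C5 = 5.
Cage c needs sum 10, leaving R2C1 = 5.
Cage b needs product 12, so R2C4 = 2.
Cage b has product 12; hence R2C5 = 3.
Cage a needs sum 13; hence R3C2 = 2.
Cage b has product 12; hence R3C5 = 1.
The 4 cells of cage a must have sum 13, so R4C2 = 4.
4 is placed in column 5, which forces R4C5 = 2.
Cage a needs sum 13, leaving R5C2 = 5.
Cage a has sum 13, so R5C3 = 2.
Row 5 already has 5, leaving R5C4 = 1.
Column 2 already has 4, which forces R2C2 = 1.
Row 2 already has 2, so R2C3 = 4.
Row 3 already has 1; hence R3C4 = 5.
The full grid is 2 3 1 4 5 / 5 1 4 2 3 / 4 2 3 5 1 / 1 4 5 3 2 / 3 5 2 1 4.

5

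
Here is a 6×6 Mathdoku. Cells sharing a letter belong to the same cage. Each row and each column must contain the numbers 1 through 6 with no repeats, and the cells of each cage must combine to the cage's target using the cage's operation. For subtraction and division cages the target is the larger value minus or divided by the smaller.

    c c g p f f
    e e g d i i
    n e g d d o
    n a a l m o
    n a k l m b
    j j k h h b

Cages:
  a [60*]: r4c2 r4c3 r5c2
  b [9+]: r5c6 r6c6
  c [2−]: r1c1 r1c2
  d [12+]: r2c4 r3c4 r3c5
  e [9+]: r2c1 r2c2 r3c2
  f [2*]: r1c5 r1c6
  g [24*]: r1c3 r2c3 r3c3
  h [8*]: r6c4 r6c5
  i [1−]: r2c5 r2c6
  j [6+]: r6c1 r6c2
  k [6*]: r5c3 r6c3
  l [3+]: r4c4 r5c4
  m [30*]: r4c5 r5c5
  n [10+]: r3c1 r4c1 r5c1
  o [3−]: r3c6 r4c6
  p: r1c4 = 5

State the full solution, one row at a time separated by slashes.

Cage p is given, leaving r1c4 = 5.
In column 3, 5 can only go at r4c3, so r4c3 = 5.
Row 4 now contains 5, so r4c5 = 6.
The two cells of cage m must have product 30, leaving r5c5 = 5.
In column 4, 3 can only go at r2c4, so r2c4 = 3.
The 3 cells of cage d must have sum 12, which forces r3c4 = 6.
The 3 cells of cage d must have sum 12; hence r3c5 = 3.
The only place for 4 in column 4 is r6c4.
Row 6 now contains 4; hence r6c5 = 2.
2 is placed in column 5, leaving r1c5 = 1.
Cage f's pair has product 2, leaving r1c6 = 2.
Column 5 now contains 1, leaving r2c5 = 4.
Column 6 now contains 2, so r2c6 = 5.
Row 1 needs a 3, and only r1c3 is open for it.
The 3 cells of cage g must have product 24, leaving r2c3 = 2.
Cage g needs product 24; hence r3c3 = 4.
4 is placed in row 3; hence r3c6 = 1.
Column 6 already has 1, so r4c6 = 4.
Row 3 now contains 1; hence r3c1 = 5.
Row 3 now contains 1, which forces r3c2 = 2.
Column 2 already has 2, leaving r4c2 = 3.
Column 1 already has 5, leaving r6c1 = 1.
Row 6 already has 1, which forces r6c2 = 5.
Row 6 already has 1, leaving r6c3 = 6.
Row 6 already has 6, which forces r6c6 = 3.
Column 1 now contains 1, leaving r2c1 = 6.
The 3 cells of cage e must have sum 9, so r2c2 = 1.
Column 1 now contains 1, leaving r4c1 = 2.
Row 4 already has 2, leaving r4c4 = 1.
Cage n has sum 10, which forces r5c1 = 3.
Cage a needs product 60; hence r5c2 = 4.
Column 3 already has 6; hence r5c3 = 1.
Column 4 now contains 1; hence r5c4 = 2.
3 is placed in column 6, which forces r5c6 = 6.
Column 1 now contains 6, which forces r1c1 = 4.
4 is placed in column 2, leaving r1c2 = 6.

4 6 3 5 1 2 / 6 1 2 3 4 5 / 5 2 4 6 3 1 / 2 3 5 1 6 4 / 3 4 1 2 5 6 / 1 5 6 4 2 3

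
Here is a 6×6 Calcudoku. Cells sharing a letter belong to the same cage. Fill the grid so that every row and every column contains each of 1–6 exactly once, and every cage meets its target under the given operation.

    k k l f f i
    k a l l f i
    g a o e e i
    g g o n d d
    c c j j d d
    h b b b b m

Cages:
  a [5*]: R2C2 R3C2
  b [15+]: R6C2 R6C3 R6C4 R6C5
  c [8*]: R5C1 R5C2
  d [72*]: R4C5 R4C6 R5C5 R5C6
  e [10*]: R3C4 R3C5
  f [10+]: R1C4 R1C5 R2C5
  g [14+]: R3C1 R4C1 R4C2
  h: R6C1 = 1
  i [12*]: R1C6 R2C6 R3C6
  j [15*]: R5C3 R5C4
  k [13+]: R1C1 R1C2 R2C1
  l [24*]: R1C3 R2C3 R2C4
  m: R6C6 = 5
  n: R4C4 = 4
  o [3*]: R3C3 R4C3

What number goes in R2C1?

Cage n is a single given cell, leaving R4C4 = 4.
H is a freebie, leaving R6C1 = 1.
Cage m is a single given cell; hence R6C6 = 5.
The only place for 4 in row 3 is R3C6.
The only place for 6 in row 3 is R3C1.
Row 3 needs a 3, and only R3C3 is open for it.
3 is placed in column 3, which forces R4C3 = 1.
3 is placed in column 3, so R5C3 = 5.
Cage j needs two cells with product 15, which forces R5C4 = 3.
In row 3, 1 can only go at R3C2, so R3C2 = 1.
Column 2 already has 1, so R2C2 = 5.
Row 4 needs a 5, and only R4C1 is open for it.
Cage k has sum 13, leaving R1C2 = 6.
The 3 cells of cage g must have sum 14, so R4C2 = 3.
Cage l has product 24, which forces R2C3 = 6.
Cage b needs sum 15, leaving R6C5 = 3.
Cage b needs sum 15, so R6C4 = 6.
In row 1, 2 can only go at R1C3, so R1C3 = 2.
Cage l needs product 24, which forces R2C4 = 2.
Column 4 already has 2, which forces R3C4 = 5.
Row 3 now contains 5, leaving R3C5 = 2.
2 is placed in column 5, so R4C5 = 6.
Row 4 now contains 6; hence R4C6 = 2.
6 is placed in column 5; hence R5C5 = 1.
Row 5 already has 1, so R5C6 = 6.
Cage b has sum 15, which forces R6C2 = 2.
Column 3 already has 2, leaving R6C3 = 4.
5 is placed in column 4, which forces R1C4 = 1.
Cage f has sum 10; hence R1C5 = 5.
Row 1 already has 1; hence R1C6 = 3.
Column 5 already has 1, so R2C5 = 4.
Column 6 now contains 3, leaving R2C6 = 1.
The two cells of cage c must have product 8; hence R5C1 = 2.
Column 2 already has 2; hence R5C2 = 4.
Row 1 already has 3, which forces R1C1 = 4.
4 is placed in row 2, which forces R2C1 = 3.
Filled in: 4 6 2 1 5 3 / 3 5 6 2 4 1 / 6 1 3 5 2 4 / 5 3 1 4 6 2 / 2 4 5 3 1 6 / 1 2 4 6 3 5.

3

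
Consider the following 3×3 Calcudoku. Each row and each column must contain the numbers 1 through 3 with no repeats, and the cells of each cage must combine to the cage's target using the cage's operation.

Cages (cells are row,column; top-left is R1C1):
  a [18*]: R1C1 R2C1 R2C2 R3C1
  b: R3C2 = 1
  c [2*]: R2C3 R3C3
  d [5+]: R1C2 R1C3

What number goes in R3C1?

3

The 4 cells of cage a must have product 18, so R2C2 = 3.
Cage b is given; hence R3C2 = 1.
Row 3 already has 1, so R3C3 = 2.
Column 2 now contains 3, which forces R1C2 = 2.
2 is placed in column 3, which forces R1C3 = 3.
2 is placed in column 3, leaving R2C3 = 1.
Row 3 now contains 2, so R3C1 = 3.
2 is placed in row 1, leaving R1C1 = 1.
Row 2 now contains 1, leaving R2C1 = 2.
The full grid is 1 2 3 / 2 3 1 / 3 1 2.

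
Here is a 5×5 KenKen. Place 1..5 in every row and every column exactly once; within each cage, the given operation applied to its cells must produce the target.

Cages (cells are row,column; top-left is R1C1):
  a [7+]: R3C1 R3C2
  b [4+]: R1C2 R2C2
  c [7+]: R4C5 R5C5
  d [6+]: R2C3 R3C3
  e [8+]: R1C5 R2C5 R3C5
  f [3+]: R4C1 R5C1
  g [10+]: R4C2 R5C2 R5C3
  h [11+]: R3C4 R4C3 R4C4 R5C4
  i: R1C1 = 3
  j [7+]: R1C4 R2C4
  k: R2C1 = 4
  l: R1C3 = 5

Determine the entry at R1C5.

I is a freebie, so R1C1 = 3.
3 is placed in row 1, so R1C2 = 1.
Cage l is given, leaving R1C3 = 5.
K is a freebie, leaving R2C1 = 4.
Column 2 now contains 1, leaving R2C2 = 3.
Cage j's pair has sum 7, so R1C4 = 2.
Row 1 now contains 2, which forces R1C5 = 4.
The two cells of cage d must have sum 6, so R2C3 = 2.
The two cells of cage j must have sum 7, which forces R2C4 = 5.
Row 2 now contains 5, leaving R2C5 = 1.
Cage d's pair has sum 6, leaving R3C3 = 4.
The 3 cells of cage e must have sum 8, leaving R3C5 = 3.
Cage h needs sum 11, so R4C3 = 3.
3 is placed in column 3; hence R5C3 = 1.
3 is placed in row 3; hence R3C4 = 1.
The two cells of cage f must have sum 3; hence R4C1 = 1.
Cage h needs sum 11, so R4C4 = 4.
1 is placed in row 5, leaving R5C1 = 2.
Cage h has sum 11, leaving R5C4 = 3.
Row 5 now contains 2, which forces R5C5 = 5.
2 is placed in column 1; hence R3C1 = 5.
Cage a's pair has sum 7, leaving R3C2 = 2.
Row 4 now contains 4, leaving R4C2 = 5.
5 is placed in column 5, which forces R4C5 = 2.
Row 5 already has 5, leaving R5C2 = 4.
Filled in: 3 1 5 2 4 / 4 3 2 5 1 / 5 2 4 1 3 / 1 5 3 4 2 / 2 4 1 3 5.

4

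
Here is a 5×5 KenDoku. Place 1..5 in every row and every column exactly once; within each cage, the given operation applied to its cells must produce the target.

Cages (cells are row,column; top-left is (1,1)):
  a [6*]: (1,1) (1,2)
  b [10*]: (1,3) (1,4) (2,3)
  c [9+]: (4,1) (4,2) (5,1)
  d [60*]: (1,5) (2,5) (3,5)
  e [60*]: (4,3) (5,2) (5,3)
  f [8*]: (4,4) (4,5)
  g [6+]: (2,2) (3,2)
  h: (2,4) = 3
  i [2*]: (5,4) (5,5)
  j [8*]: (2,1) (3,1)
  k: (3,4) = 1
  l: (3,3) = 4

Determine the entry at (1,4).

5

Cage h is a single given cell; hence (2,4) = 3.
Cage l is a single given cell; hence (3,3) = 4.
Cage k is given; hence (3,4) = 1.
Column 4 now contains 1, which forces (5,4) = 2.
Row 5 now contains 2, leaving (5,5) = 1.
Column 4 already has 2; hence (1,4) = 5.
Cage j's pair has product 8; hence (2,1) = 4.
Row 2 now contains 4, which forces (2,2) = 1.
1 is placed in row 2, which forces (2,3) = 2.
Row 2 now contains 4, which forces (2,5) = 5.
Row 3 already has 4; hence (3,1) = 2.
2 is placed in row 3, so (3,2) = 5.
5 is placed in column 5, which forces (3,5) = 3.
Column 4 already has 2, leaving (4,4) = 4.
The two cells of cage f must have product 8; hence (4,5) = 2.
Cage e has product 60, which forces (5,2) = 4.
Column 1 now contains 2, so (1,1) = 3.
Cage a's pair has product 6, which forces (1,2) = 2.
Column 3 now contains 2, which forces (1,3) = 1.
3 is placed in column 5, which forces (1,5) = 4.
Cage c has sum 9, leaving (4,1) = 1.
Row 4 already has 2; hence (4,2) = 3.
3 is placed in row 4; hence (4,3) = 5.
The 3 cells of cage c must have sum 9, which forces (5,1) = 5.
Column 3 now contains 5, which forces (5,3) = 3.
Filled in: 3 2 1 5 4 / 4 1 2 3 5 / 2 5 4 1 3 / 1 3 5 4 2 / 5 4 3 2 1.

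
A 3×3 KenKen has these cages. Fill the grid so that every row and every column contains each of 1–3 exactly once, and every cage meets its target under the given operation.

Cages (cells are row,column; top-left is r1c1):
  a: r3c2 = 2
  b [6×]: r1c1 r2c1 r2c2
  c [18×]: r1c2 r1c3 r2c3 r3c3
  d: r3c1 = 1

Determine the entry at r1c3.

1

Cage c has product 18; hence r1c2 = 3.
Cage d is a single given cell, leaving r3c1 = 1.
Cage a is given, leaving r3c2 = 2.
2 is placed in row 3, so r3c3 = 3.
Column 1 already has 1, leaving r1c1 = 2.
2 is placed in row 1, leaving r1c3 = 1.
Cage b needs product 6; hence r2c1 = 3.
Column 2 already has 2, so r2c2 = 1.
Column 3 already has 1, leaving r2c3 = 2.
Filled in: 2 3 1 / 3 1 2 / 1 2 3.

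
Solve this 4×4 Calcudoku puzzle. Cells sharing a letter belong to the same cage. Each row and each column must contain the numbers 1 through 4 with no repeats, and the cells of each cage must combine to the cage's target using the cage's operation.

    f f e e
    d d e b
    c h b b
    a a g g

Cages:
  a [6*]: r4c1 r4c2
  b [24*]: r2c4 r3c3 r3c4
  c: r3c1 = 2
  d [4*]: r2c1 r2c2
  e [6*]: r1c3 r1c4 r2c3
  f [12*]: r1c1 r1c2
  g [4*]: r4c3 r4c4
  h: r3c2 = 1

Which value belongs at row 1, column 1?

4

Cage c is given, leaving r3c1 = 2.
Cage h is given, leaving r3c2 = 1.
Column 1 already has 2, which forces r4c1 = 3.
Row 4 now contains 3, so r4c2 = 2.
3 is placed in column 1, leaving r1c1 = 4.
Cage f's pair has product 12, which forces r1c2 = 3.
The two cells of cage d must have product 4, which forces r2c1 = 1.
Column 2 now contains 1, leaving r2c2 = 4.
Cage b needs product 24, so r2c4 = 2.
Cage e needs product 6; hence r1c3 = 2.
2 is placed in column 4; hence r1c4 = 1.
Row 2 now contains 2; hence r2c3 = 3.
Column 3 already has 3, which forces r3c3 = 4.
Row 3 now contains 4, which forces r3c4 = 3.
4 is placed in column 3, which forces r4c3 = 1.
Column 4 already has 1, which forces r4c4 = 4.
Completed grid: 4 3 2 1 / 1 4 3 2 / 2 1 4 3 / 3 2 1 4.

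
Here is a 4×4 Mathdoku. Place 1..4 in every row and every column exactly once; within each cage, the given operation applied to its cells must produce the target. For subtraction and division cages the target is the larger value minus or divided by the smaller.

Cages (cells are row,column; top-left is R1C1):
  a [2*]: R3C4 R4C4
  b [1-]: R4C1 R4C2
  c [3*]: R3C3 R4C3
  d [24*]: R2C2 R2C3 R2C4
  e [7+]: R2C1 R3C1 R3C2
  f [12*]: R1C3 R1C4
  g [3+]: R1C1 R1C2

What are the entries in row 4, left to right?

The only place for 1 in row 2 is R2C1.
1 is placed in column 1, so R1C1 = 2.
Cage g needs two cells with sum 3, which forces R1C2 = 1.
Column 1 now contains 2, leaving R3C1 = 4.
4 is placed in row 3, which forces R3C2 = 2.
Row 3 already has 2, so R3C4 = 1.
Column 1 now contains 4, which forces R4C1 = 3.
Row 4 now contains 3; hence R4C2 = 4.
Row 4 now contains 3, leaving R4C3 = 1.
Column 4 already has 1, so R4C4 = 2.
4 is placed in column 2, leaving R2C2 = 3.
Cage d has product 24; hence R2C3 = 2.
Cage d has product 24, leaving R2C4 = 4.
Row 3 now contains 1, which forces R3C3 = 3.
Column 3 now contains 3, leaving R1C3 = 4.
Column 4 already has 4, so R1C4 = 3.
The full grid is 2 1 4 3 / 1 3 2 4 / 4 2 3 1 / 3 4 1 2.

3 4 1 2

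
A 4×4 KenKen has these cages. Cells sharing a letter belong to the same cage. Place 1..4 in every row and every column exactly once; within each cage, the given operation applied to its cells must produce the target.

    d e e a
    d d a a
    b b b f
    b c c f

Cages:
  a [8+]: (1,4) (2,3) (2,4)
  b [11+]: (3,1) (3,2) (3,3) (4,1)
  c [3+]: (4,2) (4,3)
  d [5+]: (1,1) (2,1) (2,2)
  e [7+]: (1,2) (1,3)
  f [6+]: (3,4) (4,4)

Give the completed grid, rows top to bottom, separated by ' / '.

Row 4 needs a 3, and only (4,1) is open for it.
Cage d needs sum 5; hence (1,1) = 2.
Column 1 now contains 3, which forces (2,1) = 1.
Cage d needs sum 5, leaving (2,2) = 2.
1 is placed in column 1; hence (3,1) = 4.
4 is placed in row 3; hence (3,4) = 2.
Column 2 already has 2, leaving (4,2) = 1.
Row 4 already has 1; hence (4,3) = 2.
2 is placed in column 4; hence (4,4) = 4.
Cage a needs sum 8, which forces (1,4) = 1.
Cage a needs sum 8, which forces (2,3) = 4.
Column 4 now contains 4, which forces (2,4) = 3.
1 is placed in column 2, which forces (3,2) = 3.
The 4 cells of cage b must have sum 11, so (3,3) = 1.
3 is placed in column 2, which forces (1,2) = 4.
Column 3 now contains 4; hence (1,3) = 3.

2 4 3 1 / 1 2 4 3 / 4 3 1 2 / 3 1 2 4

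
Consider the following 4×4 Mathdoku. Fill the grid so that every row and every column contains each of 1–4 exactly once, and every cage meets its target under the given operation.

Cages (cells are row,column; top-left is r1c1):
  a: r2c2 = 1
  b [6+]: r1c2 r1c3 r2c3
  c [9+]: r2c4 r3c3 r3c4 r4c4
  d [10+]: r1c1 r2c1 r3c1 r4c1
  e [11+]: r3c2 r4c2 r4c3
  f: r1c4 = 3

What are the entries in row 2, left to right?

Cage f is given, so r1c4 = 3.
A is a freebie; hence r2c2 = 1.
The 3 cells of cage e must have sum 11, which forces r3c2 = 4.
The 3 cells of cage e must have sum 11; hence r4c2 = 3.
The 3 cells of cage e must have sum 11, leaving r4c3 = 4.
Column 2 now contains 1; hence r1c2 = 2.
Cage b has sum 6, leaving r1c3 = 1.
The 3 cells of cage b must have sum 6, which forces r2c3 = 3.
Cage c needs sum 9, leaving r2c4 = 4.
Cage c has sum 9; hence r3c3 = 2.
Cage c has sum 9; hence r3c4 = 1.
The 4 cells of cage c must have sum 9; hence r4c4 = 2.
1 is placed in row 1; hence r1c1 = 4.
Row 2 already has 4, leaving r2c1 = 2.
1 is placed in row 3, so r3c1 = 3.
Row 4 already has 2, so r4c1 = 1.
Filled in: 4 2 1 3 / 2 1 3 4 / 3 4 2 1 / 1 3 4 2.

2 1 3 4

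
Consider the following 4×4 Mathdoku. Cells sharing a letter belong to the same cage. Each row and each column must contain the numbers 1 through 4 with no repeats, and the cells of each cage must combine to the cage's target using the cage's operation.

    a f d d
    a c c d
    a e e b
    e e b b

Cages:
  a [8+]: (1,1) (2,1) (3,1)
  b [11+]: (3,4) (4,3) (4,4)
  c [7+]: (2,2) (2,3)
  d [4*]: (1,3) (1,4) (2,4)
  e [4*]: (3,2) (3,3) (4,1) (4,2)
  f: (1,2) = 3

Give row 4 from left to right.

F is a freebie, leaving (1,2) = 3.
Column 2 already has 3; hence (2,2) = 4.
Row 2 now contains 4, so (2,3) = 3.
The 3 cells of cage b must have sum 11, leaving (3,4) = 4.
Cage b has sum 11, leaving (4,3) = 4.
The 3 cells of cage b must have sum 11; hence (4,4) = 3.
Cage a has sum 8, leaving (1,1) = 4.
The 3 cells of cage d must have product 4; hence (1,3) = 2.
Column 4 now contains 4, so (1,4) = 1.
3 is placed in row 2, so (2,1) = 1.
Cage d needs product 4, so (2,4) = 2.
Cage a needs sum 8, so (3,1) = 3.
2 is placed in column 3; hence (3,3) = 1.
1 is placed in column 1, which forces (4,1) = 2.
Row 4 already has 2, which forces (4,2) = 1.
Row 3 already has 1, leaving (3,2) = 2.
The full grid is 4 3 2 1 / 1 4 3 2 / 3 2 1 4 / 2 1 4 3.

2 1 4 3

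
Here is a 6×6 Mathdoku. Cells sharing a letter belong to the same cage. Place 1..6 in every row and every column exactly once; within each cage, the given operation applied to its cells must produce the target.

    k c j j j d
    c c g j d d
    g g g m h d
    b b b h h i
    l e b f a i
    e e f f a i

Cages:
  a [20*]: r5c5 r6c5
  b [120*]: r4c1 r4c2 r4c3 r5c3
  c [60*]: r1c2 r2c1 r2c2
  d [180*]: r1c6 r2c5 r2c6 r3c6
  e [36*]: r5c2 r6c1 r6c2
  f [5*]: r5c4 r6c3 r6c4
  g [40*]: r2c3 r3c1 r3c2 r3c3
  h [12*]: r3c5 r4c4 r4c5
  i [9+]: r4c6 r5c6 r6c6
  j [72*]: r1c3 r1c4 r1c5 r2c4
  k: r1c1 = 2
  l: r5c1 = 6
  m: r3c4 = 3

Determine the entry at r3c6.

6

K is a freebie, so r1c1 = 2.
M is a freebie, so r3c4 = 3.
Cage l is given, which forces r5c1 = 6.
Cage f needs product 5, so r5c4 = 1.
Column 1 now contains 6, leaving r6c1 = 3.
Cage f has product 5; hence r6c3 = 1.
The 3 cells of cage f must have product 5; hence r6c4 = 5.
Row 6 already has 5, so r6c5 = 4.
Cage j has product 72, which forces r1c3 = 3.
Cage j needs product 72, which forces r1c5 = 1.
Cage e needs product 36, so r5c2 = 2.
Column 5 already has 4; hence r5c5 = 5.
Cage e has product 36; hence r6c2 = 6.
6 is placed in row 6, so r6c6 = 2.
Cage c needs product 60, which forces r2c2 = 3.
Cage h has product 12; hence r3c5 = 2.
Cage h has product 12, which forces r4c4 = 2.
The 3 cells of cage h must have product 12, which forces r4c5 = 3.
3 is placed in row 4, so r4c6 = 4.
5 is placed in row 5, leaving r5c3 = 4.
Column 6 already has 4, leaving r5c6 = 3.
Cage g needs product 40; hence r2c3 = 2.
Column 5 already has 2, which forces r2c5 = 6.
Column 3 now contains 4, leaving r3c3 = 5.
Row 4 now contains 2, which forces r4c3 = 6.
The 4 cells of cage j must have product 72, which forces r1c4 = 6.
Row 1 now contains 6, which forces r1c6 = 5.
Row 2 already has 6, which forces r2c4 = 4.
Column 6 now contains 5; hence r2c6 = 1.
Column 6 already has 1, so r3c6 = 6.
Row 1 already has 5, so r1c2 = 4.
Row 2 now contains 4, so r2c1 = 5.
4 is placed in column 2, which forces r3c2 = 1.
Column 1 now contains 5, which forces r4c1 = 1.
Column 2 now contains 1; hence r4c2 = 5.
Row 3 now contains 1, which forces r3c1 = 4.
The full grid is 2 4 3 6 1 5 / 5 3 2 4 6 1 / 4 1 5 3 2 6 / 1 5 6 2 3 4 / 6 2 4 1 5 3 / 3 6 1 5 4 2.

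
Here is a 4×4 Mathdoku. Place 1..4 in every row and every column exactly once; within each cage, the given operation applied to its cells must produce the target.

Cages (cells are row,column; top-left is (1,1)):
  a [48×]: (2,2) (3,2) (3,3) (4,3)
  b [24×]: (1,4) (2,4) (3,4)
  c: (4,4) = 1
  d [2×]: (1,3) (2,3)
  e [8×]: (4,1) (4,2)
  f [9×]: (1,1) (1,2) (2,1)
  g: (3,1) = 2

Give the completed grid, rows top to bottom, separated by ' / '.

Cage f has product 9, leaving (1,1) = 1.
The 3 cells of cage f must have product 9, so (1,2) = 3.
1 is placed in row 1, which forces (1,3) = 2.
Row 1 already has 2, which forces (1,4) = 4.
Cage f has product 9; hence (2,1) = 3.
Column 3 already has 2, so (2,3) = 1.
3 is placed in row 2; hence (2,4) = 2.
G is a freebie, leaving (3,1) = 2.
Column 4 now contains 2, which forces (3,4) = 3.
Column 1 now contains 2; hence (4,1) = 4.
Row 4 already has 4; hence (4,2) = 2.
Row 4 already has 4, leaving (4,3) = 3.
Cage c is given; hence (4,4) = 1.
Row 2 now contains 2, which forces (2,2) = 4.
The 4 cells of cage a must have product 48, so (3,2) = 1.
3 is placed in row 3, which forces (3,3) = 4.

1 3 2 4 / 3 4 1 2 / 2 1 4 3 / 4 2 3 1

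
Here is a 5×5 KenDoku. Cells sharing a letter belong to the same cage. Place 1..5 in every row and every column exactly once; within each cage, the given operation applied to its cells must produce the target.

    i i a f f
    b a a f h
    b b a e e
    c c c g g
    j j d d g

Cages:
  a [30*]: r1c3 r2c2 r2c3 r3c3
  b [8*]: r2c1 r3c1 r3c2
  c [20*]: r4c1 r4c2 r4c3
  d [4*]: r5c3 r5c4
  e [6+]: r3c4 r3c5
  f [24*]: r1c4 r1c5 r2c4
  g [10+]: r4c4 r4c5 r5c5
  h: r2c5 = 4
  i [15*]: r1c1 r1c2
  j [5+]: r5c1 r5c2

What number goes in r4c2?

1

Cage h is a single given cell; hence r2c5 = 4.
The 3 cells of cage f must have product 24; hence r1c4 = 4.
Column 4 already has 4, leaving r5c4 = 1.
1 is placed in column 4, so r3c4 = 5.
The two cells of cage e must have sum 6, leaving r3c5 = 1.
Row 5 now contains 1; hence r5c3 = 4.
Cage b needs product 8, leaving r2c1 = 1.
Cage a has product 30, so r1c3 = 1.
Column 3 already has 1, which forces r4c3 = 5.
The 4 cells of cage a must have product 30; hence r2c2 = 5.
Row 4 already has 5, leaving r4c1 = 4.
Cage c needs product 20, leaving r4c2 = 1.
Cage g has sum 10, which forces r5c5 = 5.
The two cells of cage i must have product 15, which forces r1c1 = 5.
5 is placed in column 2, so r1c2 = 3.
Row 1 now contains 3, which forces r1c5 = 2.
4 is placed in column 1; hence r3c1 = 2.
The 3 cells of cage b must have product 8, so r3c2 = 4.
Row 3 now contains 2, so r3c3 = 3.
2 is placed in column 5, which forces r4c5 = 3.
Column 1 already has 2, which forces r5c1 = 3.
Column 2 already has 3; hence r5c2 = 2.
3 is placed in column 3, leaving r2c3 = 2.
The 3 cells of cage f must have product 24, which forces r2c4 = 3.
3 is placed in row 4; hence r4c4 = 2.
Filled in: 5 3 1 4 2 / 1 5 2 3 4 / 2 4 3 5 1 / 4 1 5 2 3 / 3 2 4 1 5.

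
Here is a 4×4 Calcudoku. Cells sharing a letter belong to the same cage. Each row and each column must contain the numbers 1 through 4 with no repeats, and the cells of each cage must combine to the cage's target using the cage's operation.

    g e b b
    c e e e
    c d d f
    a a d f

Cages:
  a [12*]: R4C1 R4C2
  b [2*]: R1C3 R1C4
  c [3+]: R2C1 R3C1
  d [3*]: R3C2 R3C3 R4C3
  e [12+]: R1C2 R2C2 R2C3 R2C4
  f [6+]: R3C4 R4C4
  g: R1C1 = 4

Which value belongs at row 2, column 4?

3

Cage g is given, leaving R1C1 = 4.
Row 1 now contains 4, so R1C2 = 3.
Cage d needs product 3, leaving R3C2 = 1.
Cage d has product 3, which forces R3C3 = 3.
4 is placed in column 1, which forces R4C1 = 3.
Column 2 now contains 3, leaving R4C2 = 4.
Cage d has product 3; hence R4C3 = 1.
4 is placed in row 4, leaving R4C4 = 2.
Column 3 now contains 1; hence R1C3 = 2.
2 is placed in column 4; hence R1C4 = 1.
The two cells of cage c must have sum 3; hence R2C1 = 1.
4 is placed in column 2; hence R2C2 = 2.
The 4 cells of cage e must have sum 12, which forces R2C3 = 4.
The 4 cells of cage e must have sum 12; hence R2C4 = 3.
1 is placed in row 3, which forces R3C1 = 2.
2 is placed in column 4, which forces R3C4 = 4.
Filled in: 4 3 2 1 / 1 2 4 3 / 2 1 3 4 / 3 4 1 2.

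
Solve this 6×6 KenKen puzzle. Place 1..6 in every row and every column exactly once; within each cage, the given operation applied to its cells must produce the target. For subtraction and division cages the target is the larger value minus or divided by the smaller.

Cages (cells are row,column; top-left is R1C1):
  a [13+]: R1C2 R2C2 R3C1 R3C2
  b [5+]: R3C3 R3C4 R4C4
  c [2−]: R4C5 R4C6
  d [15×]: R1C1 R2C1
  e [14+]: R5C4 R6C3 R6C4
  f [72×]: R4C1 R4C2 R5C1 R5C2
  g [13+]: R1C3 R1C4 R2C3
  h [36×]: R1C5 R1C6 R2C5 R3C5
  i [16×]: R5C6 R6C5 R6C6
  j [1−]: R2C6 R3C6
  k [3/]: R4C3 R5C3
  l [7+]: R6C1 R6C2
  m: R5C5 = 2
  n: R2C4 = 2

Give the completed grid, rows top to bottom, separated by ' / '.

Cage n is a single given cell; hence R2C4 = 2.
Column 4 already has 2, which forces R4C4 = 1.
Cage m is a single given cell, leaving R5C5 = 2.
2 is placed in row 5; hence R5C6 = 4.
2 is placed in column 5, so R6C5 = 4.
4 is placed in column 6; hence R6C6 = 1.
Cage h needs product 36; hence R1C6 = 2.
The 3 cells of cage b must have sum 5, so R3C3 = 1.
1 is placed in column 4; hence R3C4 = 3.
3 is placed in row 3, which forces R3C5 = 6.
Row 3 now contains 6, which forces R3C6 = 5.
Column 6 already has 5, which forces R4C6 = 3.
1 is placed in column 3, which forces R5C3 = 6.
Row 5 already has 6, so R5C4 = 5.
Column 4 already has 5, so R6C4 = 6.
Cage g has sum 13, which forces R1C3 = 5.
Column 4 now contains 6; hence R1C4 = 4.
Cage g needs sum 13, which forces R2C3 = 4.
3 is placed in column 6, which forces R2C6 = 6.
3 is placed in row 4, which forces R4C3 = 2.
3 is placed in row 4, so R4C5 = 5.
Cage e has sum 14, leaving R6C3 = 3.
Row 1 already has 5, so R1C1 = 3.
The 4 cells of cage a must have sum 13; hence R1C2 = 6.
Row 1 already has 3, so R1C5 = 1.
Cage d's pair has product 15, leaving R2C1 = 5.
Cage a needs sum 13, so R2C2 = 1.
Column 5 already has 1; hence R2C5 = 3.
Column 2 now contains 6, leaving R4C2 = 4.
Column 1 now contains 3, which forces R5C1 = 1.
Column 2 now contains 1, so R5C2 = 3.
Column 1 now contains 5; hence R6C1 = 2.
Row 6 already has 2; hence R6C2 = 5.
2 is placed in column 1, which forces R3C1 = 4.
4 is placed in column 2; hence R3C2 = 2.
Row 4 already has 4, which forces R4C1 = 6.

3 6 5 4 1 2 / 5 1 4 2 3 6 / 4 2 1 3 6 5 / 6 4 2 1 5 3 / 1 3 6 5 2 4 / 2 5 3 6 4 1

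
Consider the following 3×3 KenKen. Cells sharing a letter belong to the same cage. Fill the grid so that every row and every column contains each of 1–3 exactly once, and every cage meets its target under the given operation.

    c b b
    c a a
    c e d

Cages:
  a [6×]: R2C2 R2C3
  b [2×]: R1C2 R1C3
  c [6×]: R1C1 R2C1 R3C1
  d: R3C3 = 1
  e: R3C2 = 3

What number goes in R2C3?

E is a freebie, leaving R3C2 = 3.
Cage d is a single given cell, leaving R3C3 = 1.
Cage b needs two cells with product 2, leaving R1C2 = 1.
Column 3 already has 1, leaving R1C3 = 2.
3 is placed in column 2, so R2C2 = 2.
Cage a needs two cells with product 6, leaving R2C3 = 3.
1 is placed in row 3, so R3C1 = 2.
1 is placed in row 1, which forces R1C1 = 3.
3 is placed in row 2, which forces R2C1 = 1.
The full grid is 3 1 2 / 1 2 3 / 2 3 1.

3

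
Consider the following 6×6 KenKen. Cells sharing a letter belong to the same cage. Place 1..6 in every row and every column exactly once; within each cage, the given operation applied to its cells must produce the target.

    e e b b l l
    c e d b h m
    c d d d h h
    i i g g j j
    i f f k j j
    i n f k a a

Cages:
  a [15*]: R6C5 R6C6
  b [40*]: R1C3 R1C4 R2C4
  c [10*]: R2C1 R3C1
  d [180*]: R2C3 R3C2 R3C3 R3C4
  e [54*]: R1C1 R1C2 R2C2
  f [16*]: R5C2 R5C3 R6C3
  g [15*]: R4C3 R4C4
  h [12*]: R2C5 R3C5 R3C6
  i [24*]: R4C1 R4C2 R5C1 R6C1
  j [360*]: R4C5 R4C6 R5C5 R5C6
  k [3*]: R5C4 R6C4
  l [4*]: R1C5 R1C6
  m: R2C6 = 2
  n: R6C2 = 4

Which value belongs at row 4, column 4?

The 3 cells of cage e must have product 54, which forces R1C1 = 3.
Cage e needs product 54; hence R1C2 = 6.
The 3 cells of cage e must have product 54; hence R2C2 = 3.
Cage m is given; hence R2C6 = 2.
Cage n is given, so R6C2 = 4.
Row 6 already has 4, leaving R6C3 = 2.
Cage b has product 40, leaving R1C4 = 2.
2 is placed in row 2, so R2C1 = 5.
Row 2 now contains 5, so R2C3 = 6.
Row 2 now contains 5, so R2C4 = 4.
4 is placed in row 2, leaving R2C5 = 1.
Cage c needs two cells with product 10, so R3C1 = 2.
Column 2 now contains 4, leaving R5C2 = 2.
The 3 cells of cage f must have product 16, so R5C3 = 4.
4 is placed in column 3, leaving R1C3 = 5.
1 is placed in column 5; hence R1C5 = 4.
Cage l needs two cells with product 4, so R1C6 = 1.
Column 3 already has 5, which forces R3C3 = 1.
Cage d needs product 180, leaving R3C4 = 6.
Column 5 now contains 4; hence R3C5 = 3.
Row 3 now contains 3; hence R3C6 = 4.
The 4 cells of cage i must have product 24, leaving R4C1 = 4.
2 is placed in column 2, so R4C2 = 1.
Column 3 already has 5; hence R4C3 = 3.
3 is placed in row 4, which forces R4C4 = 5.
Row 4 already has 5, leaving R4C6 = 6.
Column 5 now contains 3, leaving R6C5 = 5.
Row 6 already has 5, which forces R6C6 = 3.
Row 3 already has 1; hence R3C2 = 5.
Row 4 now contains 6, so R4C5 = 2.
Cage k needs two cells with product 3, leaving R5C4 = 3.
Column 5 already has 5, leaving R5C5 = 6.
Column 6 now contains 3, so R5C6 = 5.
Row 6 now contains 3, leaving R6C4 = 1.
Row 5 already has 6; hence R5C1 = 1.
Row 6 already has 1, which forces R6C1 = 6.
The full grid is 3 6 5 2 4 1 / 5 3 6 4 1 2 / 2 5 1 6 3 4 / 4 1 3 5 2 6 / 1 2 4 3 6 5 / 6 4 2 1 5 3.

5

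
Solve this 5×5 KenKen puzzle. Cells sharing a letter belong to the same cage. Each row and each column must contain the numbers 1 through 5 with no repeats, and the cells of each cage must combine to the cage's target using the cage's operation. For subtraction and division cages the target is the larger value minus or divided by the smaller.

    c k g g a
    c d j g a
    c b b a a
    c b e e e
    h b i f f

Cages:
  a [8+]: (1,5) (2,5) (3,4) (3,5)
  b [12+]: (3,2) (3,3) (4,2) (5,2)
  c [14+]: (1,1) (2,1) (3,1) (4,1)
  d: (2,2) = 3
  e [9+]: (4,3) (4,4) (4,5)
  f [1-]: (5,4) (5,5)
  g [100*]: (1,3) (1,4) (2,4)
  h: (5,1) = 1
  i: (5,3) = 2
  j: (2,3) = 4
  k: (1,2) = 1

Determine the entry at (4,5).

5

Cage k is a single given cell, which forces (1,2) = 1.
Cage g has product 100, leaving (1,3) = 5.
Cage g has product 100, leaving (1,4) = 4.
Cage d is given, leaving (2,2) = 3.
Cage j is a single given cell, so (2,3) = 4.
Cage g needs product 100, so (2,4) = 5.
H is a freebie, so (5,1) = 1.
I is a freebie, which forces (5,3) = 2.
Row 5 already has 2; hence (5,4) = 3.
Cage c needs sum 14, leaving (1,1) = 3.
3 is placed in row 1; hence (1,5) = 2.
5 is placed in row 2, leaving (2,1) = 2.
2 is placed in column 5, leaving (2,5) = 1.
The 4 cells of cage b must have sum 12; hence (3,3) = 1.
Row 3 now contains 1, leaving (3,4) = 2.
Cage e needs sum 9, so (4,3) = 3.
2 is placed in column 4; hence (4,4) = 1.
Cage f's pair has difference 1, so (5,5) = 4.
The 4 cells of cage b must have sum 12, so (3,2) = 4.
Column 5 now contains 4; hence (3,5) = 3.
Cage b has sum 12, leaving (4,2) = 2.
Column 5 now contains 4, which forces (4,5) = 5.
4 is placed in row 5, which forces (5,2) = 5.
4 is placed in row 3, so (3,1) = 5.
Row 4 now contains 5, which forces (4,1) = 4.
Completed grid: 3 1 5 4 2 / 2 3 4 5 1 / 5 4 1 2 3 / 4 2 3 1 5 / 1 5 2 3 4.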